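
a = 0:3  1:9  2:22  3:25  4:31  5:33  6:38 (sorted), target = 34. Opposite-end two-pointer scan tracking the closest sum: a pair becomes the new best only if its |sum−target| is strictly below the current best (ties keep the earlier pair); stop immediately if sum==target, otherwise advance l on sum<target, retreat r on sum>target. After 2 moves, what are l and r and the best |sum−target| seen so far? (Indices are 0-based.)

l=0 r=6: 3+38=41 d=7 *, r--
l=0 r=5: 3+33=36 d=2 *, r--

l=0, r=4, best |Δ|=2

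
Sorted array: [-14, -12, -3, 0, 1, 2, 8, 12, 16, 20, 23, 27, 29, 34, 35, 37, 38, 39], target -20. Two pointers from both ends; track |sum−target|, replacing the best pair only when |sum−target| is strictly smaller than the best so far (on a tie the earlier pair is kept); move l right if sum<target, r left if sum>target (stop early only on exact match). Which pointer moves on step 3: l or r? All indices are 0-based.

[0,17] -14+39=25 d=45 * → r--
[0,16] -14+38=24 d=44 * → r--
[0,15] -14+37=23 d=43 * → r--

r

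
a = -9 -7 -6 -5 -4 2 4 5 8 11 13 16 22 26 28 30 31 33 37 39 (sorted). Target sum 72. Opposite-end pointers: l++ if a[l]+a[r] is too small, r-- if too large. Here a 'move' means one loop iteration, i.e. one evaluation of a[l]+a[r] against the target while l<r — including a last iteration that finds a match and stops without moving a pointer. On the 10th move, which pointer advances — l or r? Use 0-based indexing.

l

[0,19] -9+39=30 <72 → l++
[1,19] -7+39=32 <72 → l++
[2,19] -6+39=33 <72 → l++
[3,19] -5+39=34 <72 → l++
[4,19] -4+39=35 <72 → l++
[5,19] 2+39=41 <72 → l++
[6,19] 4+39=43 <72 → l++
[7,19] 5+39=44 <72 → l++
[8,19] 8+39=47 <72 → l++
[9,19] 11+39=50 <72 → l++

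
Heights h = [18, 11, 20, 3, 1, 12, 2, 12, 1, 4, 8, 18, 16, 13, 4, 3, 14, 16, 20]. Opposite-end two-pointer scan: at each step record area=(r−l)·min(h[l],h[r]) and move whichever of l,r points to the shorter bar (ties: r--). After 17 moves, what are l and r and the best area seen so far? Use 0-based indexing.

l=2, r=3, best area=324

l=0 r=18: min(18,20)*18=324 best=324 *, l++
l=1 r=18: min(11,20)*17=187 best=324, l++
l=2 r=18: min(20,20)*16=320 best=324, r--
l=2 r=17: min(20,16)*15=240 best=324, r--
l=2 r=16: min(20,14)*14=196 best=324, r--
l=2 r=15: min(20,3)*13=39 best=324, r--
l=2 r=14: min(20,4)*12=48 best=324, r--
l=2 r=13: min(20,13)*11=143 best=324, r--
l=2 r=12: min(20,16)*10=160 best=324, r--
l=2 r=11: min(20,18)*9=162 best=324, r--
l=2 r=10: min(20,8)*8=64 best=324, r--
l=2 r=9: min(20,4)*7=28 best=324, r--
l=2 r=8: min(20,1)*6=6 best=324, r--
l=2 r=7: min(20,12)*5=60 best=324, r--
l=2 r=6: min(20,2)*4=8 best=324, r--
l=2 r=5: min(20,12)*3=36 best=324, r--
l=2 r=4: min(20,1)*2=2 best=324, r--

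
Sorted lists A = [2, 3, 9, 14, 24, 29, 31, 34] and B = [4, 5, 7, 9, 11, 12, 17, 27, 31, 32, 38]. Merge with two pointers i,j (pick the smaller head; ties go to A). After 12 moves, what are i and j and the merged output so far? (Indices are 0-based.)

i=5, j=7, merged so far=[2, 3, 4, 5, 7, 9, 9, 11, 12, 14, 17, 24]

[i=0,j=0] A[i]=2<=B[j]=4 take 2 → i++
[i=1,j=0] A[i]=3<=B[j]=4 take 3 → i++
[i=2,j=0] A[i]=9>B[j]=4 take 4 → j++
[i=2,j=1] A[i]=9>B[j]=5 take 5 → j++
[i=2,j=2] A[i]=9>B[j]=7 take 7 → j++
[i=2,j=3] A[i]=9<=B[j]=9 take 9 → i++
[i=3,j=3] A[i]=14>B[j]=9 take 9 → j++
[i=3,j=4] A[i]=14>B[j]=11 take 11 → j++
[i=3,j=5] A[i]=14>B[j]=12 take 12 → j++
[i=3,j=6] A[i]=14<=B[j]=17 take 14 → i++
[i=4,j=6] A[i]=24>B[j]=17 take 17 → j++
[i=4,j=7] A[i]=24<=B[j]=27 take 24 → i++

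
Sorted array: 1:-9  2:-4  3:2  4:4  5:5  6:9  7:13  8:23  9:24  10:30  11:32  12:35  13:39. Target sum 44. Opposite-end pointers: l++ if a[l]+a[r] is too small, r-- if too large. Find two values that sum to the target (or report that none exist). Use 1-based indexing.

l=1 r=13: -9+39=30 <44, l++
l=2 r=13: -4+39=35 <44, l++
l=3 r=13: 2+39=41 <44, l++
l=4 r=13: 4+39=43 <44, l++
l=5 r=13: 5+39=44, found

(5, 39)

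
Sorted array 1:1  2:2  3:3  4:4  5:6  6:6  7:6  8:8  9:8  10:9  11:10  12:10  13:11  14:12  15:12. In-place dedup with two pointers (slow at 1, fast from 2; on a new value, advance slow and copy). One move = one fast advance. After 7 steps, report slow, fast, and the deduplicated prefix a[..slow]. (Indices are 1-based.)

slow=1 fast=2: a[fast]=2≠a[slow]=1 write a[2]=2, slow++,fast++
slow=2 fast=3: a[fast]=3≠a[slow]=2 write a[3]=3, slow++,fast++
slow=3 fast=4: a[fast]=4≠a[slow]=3 write a[4]=4, slow++,fast++
slow=4 fast=5: a[fast]=6≠a[slow]=4 write a[5]=6, slow++,fast++
slow=5 fast=6: a[fast]=6=a[slow] dup, fast++
slow=5 fast=7: a[fast]=6=a[slow] dup, fast++
slow=5 fast=8: a[fast]=8≠a[slow]=6 write a[6]=8, slow++,fast++

slow=6, fast=9, prefix=[1, 2, 3, 4, 6, 8]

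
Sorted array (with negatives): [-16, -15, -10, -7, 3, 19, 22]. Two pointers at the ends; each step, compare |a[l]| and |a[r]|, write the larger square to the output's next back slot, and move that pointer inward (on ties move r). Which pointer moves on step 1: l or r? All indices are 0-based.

[0,6] |-16|<=|22| out[6]=484 → r--

r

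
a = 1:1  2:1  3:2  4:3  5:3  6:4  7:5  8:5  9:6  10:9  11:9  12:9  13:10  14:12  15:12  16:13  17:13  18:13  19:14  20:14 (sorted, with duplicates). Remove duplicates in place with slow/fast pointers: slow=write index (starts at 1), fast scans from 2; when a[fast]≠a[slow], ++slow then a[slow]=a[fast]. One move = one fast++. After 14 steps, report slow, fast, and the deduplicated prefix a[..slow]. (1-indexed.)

slow=1 fast=2: a[fast]=1=a[slow] dup, fast++
slow=1 fast=3: a[fast]=2≠a[slow]=1 write a[2]=2, slow++,fast++
slow=2 fast=4: a[fast]=3≠a[slow]=2 write a[3]=3, slow++,fast++
slow=3 fast=5: a[fast]=3=a[slow] dup, fast++
slow=3 fast=6: a[fast]=4≠a[slow]=3 write a[4]=4, slow++,fast++
slow=4 fast=7: a[fast]=5≠a[slow]=4 write a[5]=5, slow++,fast++
slow=5 fast=8: a[fast]=5=a[slow] dup, fast++
slow=5 fast=9: a[fast]=6≠a[slow]=5 write a[6]=6, slow++,fast++
slow=6 fast=10: a[fast]=9≠a[slow]=6 write a[7]=9, slow++,fast++
slow=7 fast=11: a[fast]=9=a[slow] dup, fast++
slow=7 fast=12: a[fast]=9=a[slow] dup, fast++
slow=7 fast=13: a[fast]=10≠a[slow]=9 write a[8]=10, slow++,fast++
slow=8 fast=14: a[fast]=12≠a[slow]=10 write a[9]=12, slow++,fast++
slow=9 fast=15: a[fast]=12=a[slow] dup, fast++

slow=9, fast=16, prefix=[1, 2, 3, 4, 5, 6, 9, 10, 12]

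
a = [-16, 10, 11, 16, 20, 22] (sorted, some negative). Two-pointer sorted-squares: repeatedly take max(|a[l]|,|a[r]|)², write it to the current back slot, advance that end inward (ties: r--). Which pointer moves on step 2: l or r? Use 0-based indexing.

r

l=0 r=5: |-16|<=|22| out[5]=484, r--
l=0 r=4: |-16|<=|20| out[4]=400, r--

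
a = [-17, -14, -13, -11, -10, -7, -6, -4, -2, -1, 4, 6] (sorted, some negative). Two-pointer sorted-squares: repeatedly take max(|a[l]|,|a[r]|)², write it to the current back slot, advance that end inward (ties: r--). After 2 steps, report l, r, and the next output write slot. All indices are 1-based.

l=3, r=12, next write slot=10

[1,12] |-17|>|6| out[12]=289 → l++
[2,12] |-14|>|6| out[11]=196 → l++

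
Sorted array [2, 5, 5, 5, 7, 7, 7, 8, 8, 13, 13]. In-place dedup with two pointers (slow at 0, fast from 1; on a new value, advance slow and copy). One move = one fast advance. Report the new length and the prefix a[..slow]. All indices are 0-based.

(s=0,f=1) a[fast]=5≠a[slow]=2 write a[1]=5 → slow++,fast++
(s=1,f=2) a[fast]=5=a[slow] dup → fast++
(s=1,f=3) a[fast]=5=a[slow] dup → fast++
(s=1,f=4) a[fast]=7≠a[slow]=5 write a[2]=7 → slow++,fast++
(s=2,f=5) a[fast]=7=a[slow] dup → fast++
(s=2,f=6) a[fast]=7=a[slow] dup → fast++
(s=2,f=7) a[fast]=8≠a[slow]=7 write a[3]=8 → slow++,fast++
(s=3,f=8) a[fast]=8=a[slow] dup → fast++
(s=3,f=9) a[fast]=13≠a[slow]=8 write a[4]=13 → slow++,fast++
(s=4,f=10) a[fast]=13=a[slow] dup → fast++

length 5; prefix = [2, 5, 7, 8, 13]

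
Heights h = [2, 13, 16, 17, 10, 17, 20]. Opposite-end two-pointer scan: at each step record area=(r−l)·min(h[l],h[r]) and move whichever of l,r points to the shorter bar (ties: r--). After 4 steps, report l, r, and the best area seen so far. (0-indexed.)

l=4, r=6, best area=65

l=0 r=6: min(2,20)*6=12 best=12 *, l++
l=1 r=6: min(13,20)*5=65 best=65 *, l++
l=2 r=6: min(16,20)*4=64 best=65, l++
l=3 r=6: min(17,20)*3=51 best=65, l++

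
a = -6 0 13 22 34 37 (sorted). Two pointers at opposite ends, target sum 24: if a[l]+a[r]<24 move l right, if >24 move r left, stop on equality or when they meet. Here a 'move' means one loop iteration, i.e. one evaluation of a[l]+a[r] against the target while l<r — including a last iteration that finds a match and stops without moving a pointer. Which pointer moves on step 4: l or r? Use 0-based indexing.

l=0 r=5: -6+37=31 >24, r--
l=0 r=4: -6+34=28 >24, r--
l=0 r=3: -6+22=16 <24, l++
l=1 r=3: 0+22=22 <24, l++

l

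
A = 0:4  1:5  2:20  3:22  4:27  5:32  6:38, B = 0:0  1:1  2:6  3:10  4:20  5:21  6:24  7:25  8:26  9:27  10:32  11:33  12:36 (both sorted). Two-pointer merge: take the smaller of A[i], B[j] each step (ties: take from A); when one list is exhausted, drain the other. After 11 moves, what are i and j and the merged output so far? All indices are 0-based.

i=0 j=0: A[i]=4>B[j]=0 take 0, j++
i=0 j=1: A[i]=4>B[j]=1 take 1, j++
i=0 j=2: A[i]=4<=B[j]=6 take 4, i++
i=1 j=2: A[i]=5<=B[j]=6 take 5, i++
i=2 j=2: A[i]=20>B[j]=6 take 6, j++
i=2 j=3: A[i]=20>B[j]=10 take 10, j++
i=2 j=4: A[i]=20<=B[j]=20 take 20, i++
i=3 j=4: A[i]=22>B[j]=20 take 20, j++
i=3 j=5: A[i]=22>B[j]=21 take 21, j++
i=3 j=6: A[i]=22<=B[j]=24 take 22, i++
i=4 j=6: A[i]=27>B[j]=24 take 24, j++

i=4, j=7, merged so far=[0, 1, 4, 5, 6, 10, 20, 20, 21, 22, 24]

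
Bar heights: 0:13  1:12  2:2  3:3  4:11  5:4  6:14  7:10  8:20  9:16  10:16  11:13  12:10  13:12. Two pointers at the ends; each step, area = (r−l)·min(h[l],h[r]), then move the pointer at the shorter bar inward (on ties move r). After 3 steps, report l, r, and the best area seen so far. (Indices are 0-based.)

l=0, r=10, best area=156

l=0 r=13: min(13,12)*13=156 best=156 *, r--
l=0 r=12: min(13,10)*12=120 best=156, r--
l=0 r=11: min(13,13)*11=143 best=156, r--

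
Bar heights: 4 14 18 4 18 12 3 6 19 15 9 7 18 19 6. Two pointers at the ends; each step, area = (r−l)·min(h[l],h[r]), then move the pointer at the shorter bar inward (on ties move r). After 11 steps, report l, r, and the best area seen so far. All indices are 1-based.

l=9, r=12, best area=198

l=1 r=15: min(4,6)*14=56 best=56 *, l++
l=2 r=15: min(14,6)*13=78 best=78 *, r--
l=2 r=14: min(14,19)*12=168 best=168 *, l++
l=3 r=14: min(18,19)*11=198 best=198 *, l++
l=4 r=14: min(4,19)*10=40 best=198, l++
l=5 r=14: min(18,19)*9=162 best=198, l++
l=6 r=14: min(12,19)*8=96 best=198, l++
l=7 r=14: min(3,19)*7=21 best=198, l++
l=8 r=14: min(6,19)*6=36 best=198, l++
l=9 r=14: min(19,19)*5=95 best=198, r--
l=9 r=13: min(19,18)*4=72 best=198, r--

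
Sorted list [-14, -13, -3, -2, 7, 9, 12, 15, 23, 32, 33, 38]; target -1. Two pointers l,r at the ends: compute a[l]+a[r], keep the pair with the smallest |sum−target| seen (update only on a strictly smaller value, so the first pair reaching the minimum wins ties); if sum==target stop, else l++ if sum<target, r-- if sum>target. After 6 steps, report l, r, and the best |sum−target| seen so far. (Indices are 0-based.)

l=1, r=6, best |Δ|=1

l=0 r=11: -14+38=24 d=25 *, r--
l=0 r=10: -14+33=19 d=20 *, r--
l=0 r=9: -14+32=18 d=19 *, r--
l=0 r=8: -14+23=9 d=10 *, r--
l=0 r=7: -14+15=1 d=2 *, r--
l=0 r=6: -14+12=-2 d=1 *, l++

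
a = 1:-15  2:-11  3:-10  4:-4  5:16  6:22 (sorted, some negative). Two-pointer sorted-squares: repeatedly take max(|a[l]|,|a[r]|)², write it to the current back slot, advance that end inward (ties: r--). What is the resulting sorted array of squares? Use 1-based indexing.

[16, 100, 121, 225, 256, 484]

l=1 r=6: |-15|<=|22| out[6]=484, r--
l=1 r=5: |-15|<=|16| out[5]=256, r--
l=1 r=4: |-15|>|-4| out[4]=225, l++
l=2 r=4: |-11|>|-4| out[3]=121, l++
l=3 r=4: |-10|>|-4| out[2]=100, l++
l=4 r=4: |-4|<=|-4| out[1]=16, r--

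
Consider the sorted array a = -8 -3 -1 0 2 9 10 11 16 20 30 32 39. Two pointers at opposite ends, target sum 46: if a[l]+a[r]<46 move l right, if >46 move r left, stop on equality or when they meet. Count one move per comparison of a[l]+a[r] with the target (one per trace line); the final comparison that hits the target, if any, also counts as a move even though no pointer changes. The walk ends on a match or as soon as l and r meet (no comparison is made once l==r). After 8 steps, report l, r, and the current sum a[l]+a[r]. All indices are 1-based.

l=8, r=12, sum=43

l=1 r=13: -8+39=31 <46, l++
l=2 r=13: -3+39=36 <46, l++
l=3 r=13: -1+39=38 <46, l++
l=4 r=13: 0+39=39 <46, l++
l=5 r=13: 2+39=41 <46, l++
l=6 r=13: 9+39=48 >46, r--
l=6 r=12: 9+32=41 <46, l++
l=7 r=12: 10+32=42 <46, l++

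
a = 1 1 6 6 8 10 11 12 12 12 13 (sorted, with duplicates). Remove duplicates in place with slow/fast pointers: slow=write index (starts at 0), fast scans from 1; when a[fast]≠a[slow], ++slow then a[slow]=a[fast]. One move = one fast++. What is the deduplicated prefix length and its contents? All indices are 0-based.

(s=0,f=1) a[fast]=1=a[slow] dup → fast++
(s=0,f=2) a[fast]=6≠a[slow]=1 write a[1]=6 → slow++,fast++
(s=1,f=3) a[fast]=6=a[slow] dup → fast++
(s=1,f=4) a[fast]=8≠a[slow]=6 write a[2]=8 → slow++,fast++
(s=2,f=5) a[fast]=10≠a[slow]=8 write a[3]=10 → slow++,fast++
(s=3,f=6) a[fast]=11≠a[slow]=10 write a[4]=11 → slow++,fast++
(s=4,f=7) a[fast]=12≠a[slow]=11 write a[5]=12 → slow++,fast++
(s=5,f=8) a[fast]=12=a[slow] dup → fast++
(s=5,f=9) a[fast]=12=a[slow] dup → fast++
(s=5,f=10) a[fast]=13≠a[slow]=12 write a[6]=13 → slow++,fast++

length 7; prefix = [1, 6, 8, 10, 11, 12, 13]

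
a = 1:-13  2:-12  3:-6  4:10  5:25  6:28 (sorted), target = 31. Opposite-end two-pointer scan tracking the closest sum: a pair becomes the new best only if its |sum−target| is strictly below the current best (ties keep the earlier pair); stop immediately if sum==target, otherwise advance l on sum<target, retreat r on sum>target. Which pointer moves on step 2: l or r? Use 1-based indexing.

l

l=1 r=6: -13+28=15 d=16 *, l++
l=2 r=6: -12+28=16 d=15 *, l++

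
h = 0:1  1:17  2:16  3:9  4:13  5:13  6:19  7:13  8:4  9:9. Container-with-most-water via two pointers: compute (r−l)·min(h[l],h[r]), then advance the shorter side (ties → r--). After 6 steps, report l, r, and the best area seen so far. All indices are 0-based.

l=3, r=6, best area=85

l=0 r=9: min(1,9)*9=9 best=9 *, l++
l=1 r=9: min(17,9)*8=72 best=72 *, r--
l=1 r=8: min(17,4)*7=28 best=72, r--
l=1 r=7: min(17,13)*6=78 best=78 *, r--
l=1 r=6: min(17,19)*5=85 best=85 *, l++
l=2 r=6: min(16,19)*4=64 best=85, l++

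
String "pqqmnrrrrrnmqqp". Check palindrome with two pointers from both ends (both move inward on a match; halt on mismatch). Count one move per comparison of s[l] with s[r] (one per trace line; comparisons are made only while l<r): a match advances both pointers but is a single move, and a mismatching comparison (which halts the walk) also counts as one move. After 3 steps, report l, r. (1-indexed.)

l=1 r=15: 'p'=='p', l++,r--
l=2 r=14: 'q'=='q', l++,r--
l=3 r=13: 'q'=='q', l++,r--

l=4, r=12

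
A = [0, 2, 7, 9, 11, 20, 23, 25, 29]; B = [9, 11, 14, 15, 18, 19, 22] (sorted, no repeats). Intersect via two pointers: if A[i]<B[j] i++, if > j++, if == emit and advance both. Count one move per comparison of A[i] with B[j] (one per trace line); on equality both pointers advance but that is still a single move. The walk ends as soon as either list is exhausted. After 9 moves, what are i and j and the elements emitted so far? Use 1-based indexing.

i=6, j=7, emitted=[9, 11]

i=1 j=1: 0<9, i++
i=2 j=1: 2<9, i++
i=3 j=1: 7<9, i++
i=4 j=1: 9==9 emit, i++,j++
i=5 j=2: 11==11 emit, i++,j++
i=6 j=3: 20>14, j++
i=6 j=4: 20>15, j++
i=6 j=5: 20>18, j++
i=6 j=6: 20>19, j++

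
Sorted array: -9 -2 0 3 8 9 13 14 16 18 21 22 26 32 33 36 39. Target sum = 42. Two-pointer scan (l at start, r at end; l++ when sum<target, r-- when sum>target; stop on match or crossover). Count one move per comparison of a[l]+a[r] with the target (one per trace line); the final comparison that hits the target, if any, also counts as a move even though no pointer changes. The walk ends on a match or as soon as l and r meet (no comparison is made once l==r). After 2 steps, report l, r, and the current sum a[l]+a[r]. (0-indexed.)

l=2, r=16, sum=39

l=0 r=16: -9+39=30 <42, l++
l=1 r=16: -2+39=37 <42, l++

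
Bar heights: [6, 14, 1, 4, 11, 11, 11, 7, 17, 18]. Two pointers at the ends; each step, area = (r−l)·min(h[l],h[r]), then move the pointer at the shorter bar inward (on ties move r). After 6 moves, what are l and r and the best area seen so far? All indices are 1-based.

l=7, r=10, best area=112

[1,10] min(6,18)*9=54 best=54 * → l++
[2,10] min(14,18)*8=112 best=112 * → l++
[3,10] min(1,18)*7=7 best=112 → l++
[4,10] min(4,18)*6=24 best=112 → l++
[5,10] min(11,18)*5=55 best=112 → l++
[6,10] min(11,18)*4=44 best=112 → l++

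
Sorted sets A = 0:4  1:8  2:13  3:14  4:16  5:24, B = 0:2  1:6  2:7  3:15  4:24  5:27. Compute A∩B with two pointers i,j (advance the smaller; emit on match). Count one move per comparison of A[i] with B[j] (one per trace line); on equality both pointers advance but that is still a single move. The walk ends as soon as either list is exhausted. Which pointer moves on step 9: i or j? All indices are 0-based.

[i=0,j=0] 4>2 → j++
[i=0,j=1] 4<6 → i++
[i=1,j=1] 8>6 → j++
[i=1,j=2] 8>7 → j++
[i=1,j=3] 8<15 → i++
[i=2,j=3] 13<15 → i++
[i=3,j=3] 14<15 → i++
[i=4,j=3] 16>15 → j++
[i=4,j=4] 16<24 → i++

i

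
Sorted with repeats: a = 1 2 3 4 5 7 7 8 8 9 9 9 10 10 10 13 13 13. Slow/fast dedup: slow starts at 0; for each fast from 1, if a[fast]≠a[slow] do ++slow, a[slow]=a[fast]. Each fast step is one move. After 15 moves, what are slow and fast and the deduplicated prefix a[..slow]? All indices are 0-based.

slow=9, fast=16, prefix=[1, 2, 3, 4, 5, 7, 8, 9, 10, 13]

(s=0,f=1) a[fast]=2≠a[slow]=1 write a[1]=2 → slow++,fast++
(s=1,f=2) a[fast]=3≠a[slow]=2 write a[2]=3 → slow++,fast++
(s=2,f=3) a[fast]=4≠a[slow]=3 write a[3]=4 → slow++,fast++
(s=3,f=4) a[fast]=5≠a[slow]=4 write a[4]=5 → slow++,fast++
(s=4,f=5) a[fast]=7≠a[slow]=5 write a[5]=7 → slow++,fast++
(s=5,f=6) a[fast]=7=a[slow] dup → fast++
(s=5,f=7) a[fast]=8≠a[slow]=7 write a[6]=8 → slow++,fast++
(s=6,f=8) a[fast]=8=a[slow] dup → fast++
(s=6,f=9) a[fast]=9≠a[slow]=8 write a[7]=9 → slow++,fast++
(s=7,f=10) a[fast]=9=a[slow] dup → fast++
(s=7,f=11) a[fast]=9=a[slow] dup → fast++
(s=7,f=12) a[fast]=10≠a[slow]=9 write a[8]=10 → slow++,fast++
(s=8,f=13) a[fast]=10=a[slow] dup → fast++
(s=8,f=14) a[fast]=10=a[slow] dup → fast++
(s=8,f=15) a[fast]=13≠a[slow]=10 write a[9]=13 → slow++,fast++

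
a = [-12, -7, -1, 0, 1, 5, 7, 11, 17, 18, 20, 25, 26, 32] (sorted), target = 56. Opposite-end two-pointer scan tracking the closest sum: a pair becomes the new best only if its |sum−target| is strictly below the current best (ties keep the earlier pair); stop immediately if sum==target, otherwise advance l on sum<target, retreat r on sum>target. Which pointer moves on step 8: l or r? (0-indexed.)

[0,13] -12+32=20 d=36 * → l++
[1,13] -7+32=25 d=31 * → l++
[2,13] -1+32=31 d=25 * → l++
[3,13] 0+32=32 d=24 * → l++
[4,13] 1+32=33 d=23 * → l++
[5,13] 5+32=37 d=19 * → l++
[6,13] 7+32=39 d=17 * → l++
[7,13] 11+32=43 d=13 * → l++

l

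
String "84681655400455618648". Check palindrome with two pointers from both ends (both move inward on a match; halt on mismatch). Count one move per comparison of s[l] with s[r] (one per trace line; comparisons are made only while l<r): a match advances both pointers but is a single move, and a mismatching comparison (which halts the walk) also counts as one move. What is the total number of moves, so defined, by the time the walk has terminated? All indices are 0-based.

10 moves

[0,19] '8'=='8' → l++,r--
[1,18] '4'=='4' → l++,r--
[2,17] '6'=='6' → l++,r--
[3,16] '8'=='8' → l++,r--
[4,15] '1'=='1' → l++,r--
[5,14] '6'=='6' → l++,r--
[6,13] '5'=='5' → l++,r--
[7,12] '5'=='5' → l++,r--
[8,11] '4'=='4' → l++,r--
[9,10] '0'=='0' → l++,r--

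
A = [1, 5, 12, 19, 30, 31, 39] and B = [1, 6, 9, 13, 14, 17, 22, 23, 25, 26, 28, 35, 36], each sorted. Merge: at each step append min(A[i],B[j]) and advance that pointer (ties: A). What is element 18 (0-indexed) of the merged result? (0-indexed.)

i=0 j=0: A[i]=1<=B[j]=1 take 1, i++
i=1 j=0: A[i]=5>B[j]=1 take 1, j++
i=1 j=1: A[i]=5<=B[j]=6 take 5, i++
i=2 j=1: A[i]=12>B[j]=6 take 6, j++
i=2 j=2: A[i]=12>B[j]=9 take 9, j++
i=2 j=3: A[i]=12<=B[j]=13 take 12, i++
i=3 j=3: A[i]=19>B[j]=13 take 13, j++
i=3 j=4: A[i]=19>B[j]=14 take 14, j++
i=3 j=5: A[i]=19>B[j]=17 take 17, j++
i=3 j=6: A[i]=19<=B[j]=22 take 19, i++
i=4 j=6: A[i]=30>B[j]=22 take 22, j++
i=4 j=7: A[i]=30>B[j]=23 take 23, j++
i=4 j=8: A[i]=30>B[j]=25 take 25, j++
i=4 j=9: A[i]=30>B[j]=26 take 26, j++
i=4 j=10: A[i]=30>B[j]=28 take 28, j++
i=4 j=11: A[i]=30<=B[j]=35 take 30, i++
i=5 j=11: A[i]=31<=B[j]=35 take 31, i++
i=6 j=11: A[i]=39>B[j]=35 take 35, j++
i=6 j=12: A[i]=39>B[j]=36 take 36, j++
i=6 j=13: B done, take A[i]=39, i++

merged[18] = 36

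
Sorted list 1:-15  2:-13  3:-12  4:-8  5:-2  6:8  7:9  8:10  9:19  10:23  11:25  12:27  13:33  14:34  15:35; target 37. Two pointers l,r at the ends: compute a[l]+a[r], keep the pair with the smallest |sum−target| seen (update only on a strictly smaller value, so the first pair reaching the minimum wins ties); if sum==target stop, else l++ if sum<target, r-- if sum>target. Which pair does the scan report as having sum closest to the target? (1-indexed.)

l=1 r=15: -15+35=20 d=17 *, l++
l=2 r=15: -13+35=22 d=15 *, l++
l=3 r=15: -12+35=23 d=14 *, l++
l=4 r=15: -8+35=27 d=10 *, l++
l=5 r=15: -2+35=33 d=4 *, l++
l=6 r=15: 8+35=43 d=6, r--
l=6 r=14: 8+34=42 d=5, r--
l=6 r=13: 8+33=41 d=4, r--
l=6 r=12: 8+27=35 d=2 *, l++
l=7 r=12: 9+27=36 d=1 *, l++
l=8 r=12: 10+27=37 d=0 *, stop

pair (10, 27) with sum 37 (|Δ|=0)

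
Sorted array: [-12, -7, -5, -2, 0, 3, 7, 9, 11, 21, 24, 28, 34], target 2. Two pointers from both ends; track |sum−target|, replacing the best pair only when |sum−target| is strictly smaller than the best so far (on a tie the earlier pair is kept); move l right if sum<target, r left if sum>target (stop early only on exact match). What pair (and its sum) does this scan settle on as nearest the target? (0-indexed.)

pair (-7, 9) with sum 2 (|Δ|=0)

[0,12] -12+34=22 d=20 * → r--
[0,11] -12+28=16 d=14 * → r--
[0,10] -12+24=12 d=10 * → r--
[0,9] -12+21=9 d=7 * → r--
[0,8] -12+11=-1 d=3 * → l++
[1,8] -7+11=4 d=2 * → r--
[1,7] -7+9=2 d=0 * → stop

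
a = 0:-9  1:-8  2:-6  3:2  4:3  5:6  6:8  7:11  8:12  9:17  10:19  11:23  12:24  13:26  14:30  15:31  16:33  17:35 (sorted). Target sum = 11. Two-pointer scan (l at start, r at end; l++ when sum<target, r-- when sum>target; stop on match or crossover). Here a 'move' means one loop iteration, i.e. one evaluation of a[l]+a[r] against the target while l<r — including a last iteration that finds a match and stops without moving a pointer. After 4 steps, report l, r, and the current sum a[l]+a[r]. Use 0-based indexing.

l=0, r=13, sum=17

[0,17] -9+35=26 >11 → r--
[0,16] -9+33=24 >11 → r--
[0,15] -9+31=22 >11 → r--
[0,14] -9+30=21 >11 → r--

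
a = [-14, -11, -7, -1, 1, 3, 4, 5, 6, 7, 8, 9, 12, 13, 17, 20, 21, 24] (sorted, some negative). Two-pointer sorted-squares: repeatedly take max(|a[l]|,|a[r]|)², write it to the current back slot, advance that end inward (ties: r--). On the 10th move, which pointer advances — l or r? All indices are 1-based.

[1,18] |-14|<=|24| out[18]=576 → r--
[1,17] |-14|<=|21| out[17]=441 → r--
[1,16] |-14|<=|20| out[16]=400 → r--
[1,15] |-14|<=|17| out[15]=289 → r--
[1,14] |-14|>|13| out[14]=196 → l++
[2,14] |-11|<=|13| out[13]=169 → r--
[2,13] |-11|<=|12| out[12]=144 → r--
[2,12] |-11|>|9| out[11]=121 → l++
[3,12] |-7|<=|9| out[10]=81 → r--
[3,11] |-7|<=|8| out[9]=64 → r--

r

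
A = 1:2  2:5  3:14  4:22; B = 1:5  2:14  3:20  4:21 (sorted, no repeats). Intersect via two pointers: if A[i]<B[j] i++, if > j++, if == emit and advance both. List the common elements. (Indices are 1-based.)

i=1 j=1: 2<5, i++
i=2 j=1: 5==5 emit, i++,j++
i=3 j=2: 14==14 emit, i++,j++
i=4 j=3: 22>20, j++
i=4 j=4: 22>21, j++

intersection = [5, 14]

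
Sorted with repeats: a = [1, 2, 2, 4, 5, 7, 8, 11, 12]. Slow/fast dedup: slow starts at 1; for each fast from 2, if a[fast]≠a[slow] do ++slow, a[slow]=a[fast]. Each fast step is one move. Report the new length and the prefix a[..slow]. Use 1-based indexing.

slow=1 fast=2: a[fast]=2≠a[slow]=1 write a[2]=2, slow++,fast++
slow=2 fast=3: a[fast]=2=a[slow] dup, fast++
slow=2 fast=4: a[fast]=4≠a[slow]=2 write a[3]=4, slow++,fast++
slow=3 fast=5: a[fast]=5≠a[slow]=4 write a[4]=5, slow++,fast++
slow=4 fast=6: a[fast]=7≠a[slow]=5 write a[5]=7, slow++,fast++
slow=5 fast=7: a[fast]=8≠a[slow]=7 write a[6]=8, slow++,fast++
slow=6 fast=8: a[fast]=11≠a[slow]=8 write a[7]=11, slow++,fast++
slow=7 fast=9: a[fast]=12≠a[slow]=11 write a[8]=12, slow++,fast++

length 8; prefix = [1, 2, 4, 5, 7, 8, 11, 12]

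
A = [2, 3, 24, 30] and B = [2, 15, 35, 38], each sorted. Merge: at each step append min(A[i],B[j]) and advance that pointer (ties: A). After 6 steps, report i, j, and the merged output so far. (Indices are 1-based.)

i=5, j=3, merged so far=[2, 2, 3, 15, 24, 30]

[i=1,j=1] A[i]=2<=B[j]=2 take 2 → i++
[i=2,j=1] A[i]=3>B[j]=2 take 2 → j++
[i=2,j=2] A[i]=3<=B[j]=15 take 3 → i++
[i=3,j=2] A[i]=24>B[j]=15 take 15 → j++
[i=3,j=3] A[i]=24<=B[j]=35 take 24 → i++
[i=4,j=3] A[i]=30<=B[j]=35 take 30 → i++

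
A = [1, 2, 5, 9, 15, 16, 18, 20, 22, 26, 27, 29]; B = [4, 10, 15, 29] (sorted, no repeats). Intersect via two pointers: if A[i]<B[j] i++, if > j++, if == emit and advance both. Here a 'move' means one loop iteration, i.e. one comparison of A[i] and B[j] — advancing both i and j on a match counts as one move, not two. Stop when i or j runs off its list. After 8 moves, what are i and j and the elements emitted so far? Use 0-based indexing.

i=0 j=0: 1<4, i++
i=1 j=0: 2<4, i++
i=2 j=0: 5>4, j++
i=2 j=1: 5<10, i++
i=3 j=1: 9<10, i++
i=4 j=1: 15>10, j++
i=4 j=2: 15==15 emit, i++,j++
i=5 j=3: 16<29, i++

i=6, j=3, emitted=[15]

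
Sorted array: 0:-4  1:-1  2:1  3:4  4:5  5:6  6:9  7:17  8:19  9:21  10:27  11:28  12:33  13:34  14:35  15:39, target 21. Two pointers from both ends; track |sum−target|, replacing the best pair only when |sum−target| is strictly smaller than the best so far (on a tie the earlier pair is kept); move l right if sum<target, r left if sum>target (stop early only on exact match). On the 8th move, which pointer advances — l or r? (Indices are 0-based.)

l=0 r=15: -4+39=35 d=14 *, r--
l=0 r=14: -4+35=31 d=10 *, r--
l=0 r=13: -4+34=30 d=9 *, r--
l=0 r=12: -4+33=29 d=8 *, r--
l=0 r=11: -4+28=24 d=3 *, r--
l=0 r=10: -4+27=23 d=2 *, r--
l=0 r=9: -4+21=17 d=4, l++
l=1 r=9: -1+21=20 d=1 *, l++

l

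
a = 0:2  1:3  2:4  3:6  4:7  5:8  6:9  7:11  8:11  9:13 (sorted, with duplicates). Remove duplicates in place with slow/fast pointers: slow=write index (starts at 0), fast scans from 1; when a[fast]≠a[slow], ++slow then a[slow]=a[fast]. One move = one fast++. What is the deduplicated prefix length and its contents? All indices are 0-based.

slow=0 fast=1: a[fast]=3≠a[slow]=2 write a[1]=3, slow++,fast++
slow=1 fast=2: a[fast]=4≠a[slow]=3 write a[2]=4, slow++,fast++
slow=2 fast=3: a[fast]=6≠a[slow]=4 write a[3]=6, slow++,fast++
slow=3 fast=4: a[fast]=7≠a[slow]=6 write a[4]=7, slow++,fast++
slow=4 fast=5: a[fast]=8≠a[slow]=7 write a[5]=8, slow++,fast++
slow=5 fast=6: a[fast]=9≠a[slow]=8 write a[6]=9, slow++,fast++
slow=6 fast=7: a[fast]=11≠a[slow]=9 write a[7]=11, slow++,fast++
slow=7 fast=8: a[fast]=11=a[slow] dup, fast++
slow=7 fast=9: a[fast]=13≠a[slow]=11 write a[8]=13, slow++,fast++

length 9; prefix = [2, 3, 4, 6, 7, 8, 9, 11, 13]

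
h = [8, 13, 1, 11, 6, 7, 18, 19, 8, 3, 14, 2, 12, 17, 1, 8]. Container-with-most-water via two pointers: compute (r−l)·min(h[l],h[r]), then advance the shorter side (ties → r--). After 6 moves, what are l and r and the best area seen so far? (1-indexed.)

l=1 r=16: min(8,8)*15=120 best=120 *, r--
l=1 r=15: min(8,1)*14=14 best=120, r--
l=1 r=14: min(8,17)*13=104 best=120, l++
l=2 r=14: min(13,17)*12=156 best=156 *, l++
l=3 r=14: min(1,17)*11=11 best=156, l++
l=4 r=14: min(11,17)*10=110 best=156, l++

l=5, r=14, best area=156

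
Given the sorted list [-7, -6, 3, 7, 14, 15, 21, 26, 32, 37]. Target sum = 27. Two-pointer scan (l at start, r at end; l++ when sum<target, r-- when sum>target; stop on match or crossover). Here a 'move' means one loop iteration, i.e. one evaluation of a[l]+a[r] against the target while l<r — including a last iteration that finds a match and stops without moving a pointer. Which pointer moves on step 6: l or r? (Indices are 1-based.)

l

[1,10] -7+37=30 >27 → r--
[1,9] -7+32=25 <27 → l++
[2,9] -6+32=26 <27 → l++
[3,9] 3+32=35 >27 → r--
[3,8] 3+26=29 >27 → r--
[3,7] 3+21=24 <27 → l++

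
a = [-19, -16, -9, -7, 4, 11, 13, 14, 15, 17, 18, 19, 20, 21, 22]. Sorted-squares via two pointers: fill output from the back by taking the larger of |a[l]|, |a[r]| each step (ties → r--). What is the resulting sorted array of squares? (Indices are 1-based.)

[16, 49, 81, 121, 169, 196, 225, 256, 289, 324, 361, 361, 400, 441, 484]

[1,15] |-19|<=|22| out[15]=484 → r--
[1,14] |-19|<=|21| out[14]=441 → r--
[1,13] |-19|<=|20| out[13]=400 → r--
[1,12] |-19|<=|19| out[12]=361 → r--
[1,11] |-19|>|18| out[11]=361 → l++
[2,11] |-16|<=|18| out[10]=324 → r--
[2,10] |-16|<=|17| out[9]=289 → r--
[2,9] |-16|>|15| out[8]=256 → l++
[3,9] |-9|<=|15| out[7]=225 → r--
[3,8] |-9|<=|14| out[6]=196 → r--
[3,7] |-9|<=|13| out[5]=169 → r--
[3,6] |-9|<=|11| out[4]=121 → r--
[3,5] |-9|>|4| out[3]=81 → l++
[4,5] |-7|>|4| out[2]=49 → l++
[5,5] |4|<=|4| out[1]=16 → r--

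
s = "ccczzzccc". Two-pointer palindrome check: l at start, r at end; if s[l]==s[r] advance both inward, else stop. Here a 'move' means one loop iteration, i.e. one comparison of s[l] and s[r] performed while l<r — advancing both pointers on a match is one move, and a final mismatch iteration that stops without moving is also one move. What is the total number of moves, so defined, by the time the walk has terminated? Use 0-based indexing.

l=0 r=8: 'c'=='c', l++,r--
l=1 r=7: 'c'=='c', l++,r--
l=2 r=6: 'c'=='c', l++,r--
l=3 r=5: 'z'=='z', l++,r--

4 moves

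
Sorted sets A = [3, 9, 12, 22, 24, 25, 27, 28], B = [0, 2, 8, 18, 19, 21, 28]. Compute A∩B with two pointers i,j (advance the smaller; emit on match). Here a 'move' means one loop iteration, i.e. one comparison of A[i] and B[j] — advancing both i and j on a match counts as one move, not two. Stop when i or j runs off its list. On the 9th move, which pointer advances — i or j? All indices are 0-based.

j

[i=0,j=0] 3>0 → j++
[i=0,j=1] 3>2 → j++
[i=0,j=2] 3<8 → i++
[i=1,j=2] 9>8 → j++
[i=1,j=3] 9<18 → i++
[i=2,j=3] 12<18 → i++
[i=3,j=3] 22>18 → j++
[i=3,j=4] 22>19 → j++
[i=3,j=5] 22>21 → j++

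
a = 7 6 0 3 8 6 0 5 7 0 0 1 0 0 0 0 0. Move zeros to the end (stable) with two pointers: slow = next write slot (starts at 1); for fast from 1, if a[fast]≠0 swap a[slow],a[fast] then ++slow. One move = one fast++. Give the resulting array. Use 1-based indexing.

[7, 6, 3, 8, 6, 5, 7, 1, 0, 0, 0, 0, 0, 0, 0, 0, 0]

slow=1 fast=1: a[fast]=7≠0 swap→a[1]=7, slow++,fast++
slow=2 fast=2: a[fast]=6≠0 swap→a[2]=6, slow++,fast++
slow=3 fast=3: a[fast]=0, fast++
slow=3 fast=4: a[fast]=3≠0 swap→a[3]=3, slow++,fast++
slow=4 fast=5: a[fast]=8≠0 swap→a[4]=8, slow++,fast++
slow=5 fast=6: a[fast]=6≠0 swap→a[5]=6, slow++,fast++
slow=6 fast=7: a[fast]=0, fast++
slow=6 fast=8: a[fast]=5≠0 swap→a[6]=5, slow++,fast++
slow=7 fast=9: a[fast]=7≠0 swap→a[7]=7, slow++,fast++
slow=8 fast=10: a[fast]=0, fast++
slow=8 fast=11: a[fast]=0, fast++
slow=8 fast=12: a[fast]=1≠0 swap→a[8]=1, slow++,fast++
slow=9 fast=13: a[fast]=0, fast++
slow=9 fast=14: a[fast]=0, fast++
slow=9 fast=15: a[fast]=0, fast++
slow=9 fast=16: a[fast]=0, fast++
slow=9 fast=17: a[fast]=0, fast++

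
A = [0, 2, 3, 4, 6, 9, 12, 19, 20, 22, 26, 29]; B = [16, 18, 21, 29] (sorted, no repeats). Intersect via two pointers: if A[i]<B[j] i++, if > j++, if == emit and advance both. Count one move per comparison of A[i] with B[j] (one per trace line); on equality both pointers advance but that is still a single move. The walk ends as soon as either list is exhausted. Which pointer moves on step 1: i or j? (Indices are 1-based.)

i

i=1 j=1: 0<16, i++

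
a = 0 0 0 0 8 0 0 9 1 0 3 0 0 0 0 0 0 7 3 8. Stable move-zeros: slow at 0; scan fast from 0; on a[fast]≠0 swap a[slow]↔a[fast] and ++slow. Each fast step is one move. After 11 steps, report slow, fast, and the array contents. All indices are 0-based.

(s=0,f=0) a[fast]=0 → fast++
(s=0,f=1) a[fast]=0 → fast++
(s=0,f=2) a[fast]=0 → fast++
(s=0,f=3) a[fast]=0 → fast++
(s=0,f=4) a[fast]=8≠0 swap→a[0]=8 → slow++,fast++
(s=1,f=5) a[fast]=0 → fast++
(s=1,f=6) a[fast]=0 → fast++
(s=1,f=7) a[fast]=9≠0 swap→a[1]=9 → slow++,fast++
(s=2,f=8) a[fast]=1≠0 swap→a[2]=1 → slow++,fast++
(s=3,f=9) a[fast]=0 → fast++
(s=3,f=10) a[fast]=3≠0 swap→a[3]=3 → slow++,fast++

slow=4, fast=11, a=[8, 9, 1, 3, 0, 0, 0, 0, 0, 0, 0, 0, 0, 0, 0, 0, 0, 7, 3, 8]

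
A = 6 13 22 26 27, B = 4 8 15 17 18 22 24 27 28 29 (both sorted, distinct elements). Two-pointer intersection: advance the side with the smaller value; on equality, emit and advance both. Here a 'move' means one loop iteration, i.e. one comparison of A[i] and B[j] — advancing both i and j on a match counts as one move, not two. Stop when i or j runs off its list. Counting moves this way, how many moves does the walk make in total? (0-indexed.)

11 moves

[i=0,j=0] 6>4 → j++
[i=0,j=1] 6<8 → i++
[i=1,j=1] 13>8 → j++
[i=1,j=2] 13<15 → i++
[i=2,j=2] 22>15 → j++
[i=2,j=3] 22>17 → j++
[i=2,j=4] 22>18 → j++
[i=2,j=5] 22==22 emit → i++,j++
[i=3,j=6] 26>24 → j++
[i=3,j=7] 26<27 → i++
[i=4,j=7] 27==27 emit → i++,j++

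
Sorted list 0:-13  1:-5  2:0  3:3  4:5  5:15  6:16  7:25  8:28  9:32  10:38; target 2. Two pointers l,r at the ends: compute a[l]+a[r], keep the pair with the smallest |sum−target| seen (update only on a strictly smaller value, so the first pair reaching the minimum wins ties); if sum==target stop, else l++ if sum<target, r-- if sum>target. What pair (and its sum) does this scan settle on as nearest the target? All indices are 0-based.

pair (-13, 15) with sum 2 (|Δ|=0)

[0,10] -13+38=25 d=23 * → r--
[0,9] -13+32=19 d=17 * → r--
[0,8] -13+28=15 d=13 * → r--
[0,7] -13+25=12 d=10 * → r--
[0,6] -13+16=3 d=1 * → r--
[0,5] -13+15=2 d=0 * → stop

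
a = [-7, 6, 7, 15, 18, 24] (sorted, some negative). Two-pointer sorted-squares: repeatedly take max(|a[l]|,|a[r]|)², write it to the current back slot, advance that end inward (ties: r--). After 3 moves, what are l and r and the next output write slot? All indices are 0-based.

l=0, r=2, next write slot=2

l=0 r=5: |-7|<=|24| out[5]=576, r--
l=0 r=4: |-7|<=|18| out[4]=324, r--
l=0 r=3: |-7|<=|15| out[3]=225, r--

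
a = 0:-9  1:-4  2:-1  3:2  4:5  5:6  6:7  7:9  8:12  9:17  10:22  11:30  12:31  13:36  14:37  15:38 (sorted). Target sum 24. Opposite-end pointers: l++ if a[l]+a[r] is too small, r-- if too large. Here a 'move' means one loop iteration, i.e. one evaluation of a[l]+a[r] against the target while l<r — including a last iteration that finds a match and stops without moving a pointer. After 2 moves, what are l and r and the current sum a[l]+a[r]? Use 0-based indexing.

l=0, r=13, sum=27

l=0 r=15: -9+38=29 >24, r--
l=0 r=14: -9+37=28 >24, r--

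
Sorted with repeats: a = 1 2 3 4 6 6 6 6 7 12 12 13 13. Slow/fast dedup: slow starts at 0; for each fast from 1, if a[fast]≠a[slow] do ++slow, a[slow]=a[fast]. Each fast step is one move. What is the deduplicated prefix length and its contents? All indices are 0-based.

slow=0 fast=1: a[fast]=2≠a[slow]=1 write a[1]=2, slow++,fast++
slow=1 fast=2: a[fast]=3≠a[slow]=2 write a[2]=3, slow++,fast++
slow=2 fast=3: a[fast]=4≠a[slow]=3 write a[3]=4, slow++,fast++
slow=3 fast=4: a[fast]=6≠a[slow]=4 write a[4]=6, slow++,fast++
slow=4 fast=5: a[fast]=6=a[slow] dup, fast++
slow=4 fast=6: a[fast]=6=a[slow] dup, fast++
slow=4 fast=7: a[fast]=6=a[slow] dup, fast++
slow=4 fast=8: a[fast]=7≠a[slow]=6 write a[5]=7, slow++,fast++
slow=5 fast=9: a[fast]=12≠a[slow]=7 write a[6]=12, slow++,fast++
slow=6 fast=10: a[fast]=12=a[slow] dup, fast++
slow=6 fast=11: a[fast]=13≠a[slow]=12 write a[7]=13, slow++,fast++
slow=7 fast=12: a[fast]=13=a[slow] dup, fast++

length 8; prefix = [1, 2, 3, 4, 6, 7, 12, 13]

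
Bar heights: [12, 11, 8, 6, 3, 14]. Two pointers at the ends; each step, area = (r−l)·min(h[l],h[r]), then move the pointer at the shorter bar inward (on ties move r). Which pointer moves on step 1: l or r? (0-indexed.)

l

[0,5] min(12,14)*5=60 best=60 * → l++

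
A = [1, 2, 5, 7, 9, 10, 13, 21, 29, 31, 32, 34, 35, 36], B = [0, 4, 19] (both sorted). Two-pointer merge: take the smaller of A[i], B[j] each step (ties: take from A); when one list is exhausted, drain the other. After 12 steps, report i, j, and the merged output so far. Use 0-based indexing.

i=9, j=3, merged so far=[0, 1, 2, 4, 5, 7, 9, 10, 13, 19, 21, 29]

[i=0,j=0] A[i]=1>B[j]=0 take 0 → j++
[i=0,j=1] A[i]=1<=B[j]=4 take 1 → i++
[i=1,j=1] A[i]=2<=B[j]=4 take 2 → i++
[i=2,j=1] A[i]=5>B[j]=4 take 4 → j++
[i=2,j=2] A[i]=5<=B[j]=19 take 5 → i++
[i=3,j=2] A[i]=7<=B[j]=19 take 7 → i++
[i=4,j=2] A[i]=9<=B[j]=19 take 9 → i++
[i=5,j=2] A[i]=10<=B[j]=19 take 10 → i++
[i=6,j=2] A[i]=13<=B[j]=19 take 13 → i++
[i=7,j=2] A[i]=21>B[j]=19 take 19 → j++
[i=7,j=3] B done, take A[i]=21 → i++
[i=8,j=3] B done, take A[i]=29 → i++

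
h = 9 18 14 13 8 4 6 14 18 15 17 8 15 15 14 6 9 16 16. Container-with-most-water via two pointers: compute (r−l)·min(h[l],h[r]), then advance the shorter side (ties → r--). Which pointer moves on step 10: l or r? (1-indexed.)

l=1 r=19: min(9,16)*18=162 best=162 *, l++
l=2 r=19: min(18,16)*17=272 best=272 *, r--
l=2 r=18: min(18,16)*16=256 best=272, r--
l=2 r=17: min(18,9)*15=135 best=272, r--
l=2 r=16: min(18,6)*14=84 best=272, r--
l=2 r=15: min(18,14)*13=182 best=272, r--
l=2 r=14: min(18,15)*12=180 best=272, r--
l=2 r=13: min(18,15)*11=165 best=272, r--
l=2 r=12: min(18,8)*10=80 best=272, r--
l=2 r=11: min(18,17)*9=153 best=272, r--

r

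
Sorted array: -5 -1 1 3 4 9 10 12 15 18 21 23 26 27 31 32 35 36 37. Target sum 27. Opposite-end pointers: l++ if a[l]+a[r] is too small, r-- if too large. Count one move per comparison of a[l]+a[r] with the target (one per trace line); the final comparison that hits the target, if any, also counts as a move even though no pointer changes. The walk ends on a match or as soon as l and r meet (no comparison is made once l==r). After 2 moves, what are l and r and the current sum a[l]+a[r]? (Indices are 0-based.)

l=0, r=16, sum=30

[0,18] -5+37=32 >27 → r--
[0,17] -5+36=31 >27 → r--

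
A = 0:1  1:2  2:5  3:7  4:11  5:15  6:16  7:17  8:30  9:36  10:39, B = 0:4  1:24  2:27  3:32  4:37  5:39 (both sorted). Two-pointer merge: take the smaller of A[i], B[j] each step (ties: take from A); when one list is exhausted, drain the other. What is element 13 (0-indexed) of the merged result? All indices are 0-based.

i=0 j=0: A[i]=1<=B[j]=4 take 1, i++
i=1 j=0: A[i]=2<=B[j]=4 take 2, i++
i=2 j=0: A[i]=5>B[j]=4 take 4, j++
i=2 j=1: A[i]=5<=B[j]=24 take 5, i++
i=3 j=1: A[i]=7<=B[j]=24 take 7, i++
i=4 j=1: A[i]=11<=B[j]=24 take 11, i++
i=5 j=1: A[i]=15<=B[j]=24 take 15, i++
i=6 j=1: A[i]=16<=B[j]=24 take 16, i++
i=7 j=1: A[i]=17<=B[j]=24 take 17, i++
i=8 j=1: A[i]=30>B[j]=24 take 24, j++
i=8 j=2: A[i]=30>B[j]=27 take 27, j++
i=8 j=3: A[i]=30<=B[j]=32 take 30, i++
i=9 j=3: A[i]=36>B[j]=32 take 32, j++
i=9 j=4: A[i]=36<=B[j]=37 take 36, i++
i=10 j=4: A[i]=39>B[j]=37 take 37, j++
i=10 j=5: A[i]=39<=B[j]=39 take 39, i++
i=11 j=5: A done, take B[j]=39, j++

merged[13] = 36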